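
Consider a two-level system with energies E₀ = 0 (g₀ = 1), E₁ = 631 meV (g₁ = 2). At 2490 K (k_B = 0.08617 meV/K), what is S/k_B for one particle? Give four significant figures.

0.3814

k_BT = 0.08617 × 2490 K = 214.563 meV.
Eᵢ/kT = 0, 2.94086.
Z = Σ gᵢe^(−Eᵢ/kT) = 1·e^(−0) + 2·e^(−2.94086) = 1.00000 + 0.105641 = 1.10564.
⟨E⟩ = Σ EᵢPᵢ = 60.2904 meV.
S/k_B = ln Z + ⟨E⟩/kT = ln(1.10564) + 60.2904/214.563 = 0.100424 + 0.280992 = 0.3814.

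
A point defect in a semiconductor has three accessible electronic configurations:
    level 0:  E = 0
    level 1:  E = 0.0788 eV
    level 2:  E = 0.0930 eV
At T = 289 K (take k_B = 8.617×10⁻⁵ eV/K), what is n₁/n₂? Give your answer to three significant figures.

1.77

k_BT = 8.617×10⁻⁵ × 289 K = 0.024903 eV.
n₁/n₂ = exp[−(E₁−E₂)/kT] = exp(−(-0.0142 eV)/(0.024903 eV)) = exp(0.57021) = 1.77.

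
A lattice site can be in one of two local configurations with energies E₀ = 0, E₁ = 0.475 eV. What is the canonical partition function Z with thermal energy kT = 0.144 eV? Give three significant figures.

Eᵢ/kT = 0, 3.2986.
Z = Σ e^(−Eᵢ/kT) = e^(−0) + e^(−3.2986) = 1.0000 + 0.036935 = 1.0369.

Z = 1.04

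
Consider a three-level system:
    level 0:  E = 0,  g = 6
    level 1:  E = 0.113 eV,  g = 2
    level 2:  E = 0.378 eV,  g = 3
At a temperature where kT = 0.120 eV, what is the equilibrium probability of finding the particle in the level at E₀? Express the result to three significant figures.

Eᵢ/kT = 0, 0.94167, 3.1500.
Z = Σ gᵢe^(−Eᵢ/kT) = 6·e^(−0) + 2·e^(−0.94167) + 3·e^(−3.1500) = 6.0000 + 0.77995 + 0.12856 = 6.9085.
P₀ = g₀ e^(−E₀/kT) / Z = 6.0000/6.9085 = 0.868.

0.868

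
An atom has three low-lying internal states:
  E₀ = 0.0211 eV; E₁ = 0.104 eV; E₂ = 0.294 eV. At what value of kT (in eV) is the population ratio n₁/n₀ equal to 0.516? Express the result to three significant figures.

0.125 eV

n₁/n₀ = exp[−(E₁−E₀)/kT] = 0.516.
⇒ (E₁−E₀)/kT = ln(1/0.516) = ln(1.9380) = 0.66166.
kT = 0.0829 eV / 0.66166 = 0.125 eV.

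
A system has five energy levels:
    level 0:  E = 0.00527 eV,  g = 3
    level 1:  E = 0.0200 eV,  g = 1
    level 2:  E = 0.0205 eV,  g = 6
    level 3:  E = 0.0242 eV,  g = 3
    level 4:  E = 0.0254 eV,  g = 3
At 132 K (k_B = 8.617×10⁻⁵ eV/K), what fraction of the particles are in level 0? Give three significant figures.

0.506

k_BT = 8.617×10⁻⁵ × 132 K = 0.011374 eV.
Eᵢ/kT = 0.46334, 1.7584, 1.8024, 2.1277, 2.2332.
Z = Σ gᵢe^(−Eᵢ/kT) = 3·e^(−0.46334) + 1·e^(−1.7584) + 6·e^(−1.8024) + 3·e^(−2.1277) + 3·e^(−2.2332) = 1.8875 + 0.17232 + 0.98942 + 0.35733 + 0.32155 = 3.7281.
P₀ = g₀ e^(−E₀/kT) / Z = 1.8875/3.7281 = 0.506.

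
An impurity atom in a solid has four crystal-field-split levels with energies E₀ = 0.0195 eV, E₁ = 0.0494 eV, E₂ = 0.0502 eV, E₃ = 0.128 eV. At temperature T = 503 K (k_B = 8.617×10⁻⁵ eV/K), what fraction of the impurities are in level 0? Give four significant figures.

0.4817

k_BT = 8.617×10⁻⁵ × 503 K = 0.0433435 eV.
Eᵢ/kT = 0.449894, 1.13973, 1.15819, 2.95315.
Z = Σ e^(−Eᵢ/kT) = e^(−0.449894) + e^(−1.13973) + e^(−1.15819) + e^(−2.95315) = 0.637696 + 0.319905 + 0.314054 + 0.0521751 = 1.32383.
P₀ = e^(−E₀/kT) / Z = 0.637696/1.32383 = 0.4817.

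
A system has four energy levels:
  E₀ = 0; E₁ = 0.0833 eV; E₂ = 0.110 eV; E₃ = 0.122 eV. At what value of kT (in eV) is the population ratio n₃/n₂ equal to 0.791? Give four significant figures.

n₃/n₂ = exp[−(E₃−E₂)/kT] = 0.791.
⇒ (E₃−E₂)/kT = ln(1/0.791) = ln(1.26422) = 0.234455.
kT = 0.012 eV / 0.234455 = 0.05118 eV.

0.05118 eV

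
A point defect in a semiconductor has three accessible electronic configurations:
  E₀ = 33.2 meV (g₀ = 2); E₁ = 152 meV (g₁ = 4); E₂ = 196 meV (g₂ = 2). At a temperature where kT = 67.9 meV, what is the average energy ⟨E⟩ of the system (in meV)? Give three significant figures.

72.2 meV

Eᵢ/kT = 0.48895, 2.2386, 2.8866.
Z = Σ gᵢe^(−Eᵢ/kT) = 2·e^(−0.48895) + 4·e^(−2.2386) + 2·e^(−2.8866) = 1.2265 + 0.42643 + 0.11153 = 1.7645.
⟨E⟩ = Σ Eᵢ gᵢe^(−Eᵢ/kT) / Z = (33.2·1.2265 + 152·0.42643 + 196·0.11153) / 1.7645 = 72.2 meV.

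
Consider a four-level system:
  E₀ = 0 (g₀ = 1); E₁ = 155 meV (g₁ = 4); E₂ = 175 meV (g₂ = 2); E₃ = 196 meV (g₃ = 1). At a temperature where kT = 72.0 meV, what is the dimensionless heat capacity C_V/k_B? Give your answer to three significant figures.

1.27

Eᵢ/kT = 0, 2.1528, 2.4306, 2.7222.
Z = Σ gᵢe^(−Eᵢ/kT) = 1·e^(−0) + 4·e^(−2.1528) + 2·e^(−2.4306) + 1·e^(−2.7222) = 1.0000 + 0.46463 + 0.17597 + 0.065730 = 1.7063.
⟨E⟩ = 67.805 meV, ⟨E²⟩ = 11180 meV².
C_V/k_B = (⟨E²⟩ − ⟨E⟩²)/(kT)² = (11180 − 4597.5)/5184.0 = 1.27.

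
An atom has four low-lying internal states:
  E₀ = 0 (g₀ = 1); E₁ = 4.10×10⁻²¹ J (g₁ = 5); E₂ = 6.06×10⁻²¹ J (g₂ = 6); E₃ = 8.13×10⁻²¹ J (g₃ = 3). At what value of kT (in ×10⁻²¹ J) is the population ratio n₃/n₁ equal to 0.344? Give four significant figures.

n₃/n₁ = (g₃/g₁) exp[−(E₃−E₁)/kT] = 0.344.
⇒ (E₃−E₁)/kT = ln((3/5)/0.344) = ln(1.74419) = 0.556290.
kT = 4.03 ×10⁻²¹ J / 0.556290 = 7.244 ×10⁻²¹ J.

7.244 ×10⁻²¹ J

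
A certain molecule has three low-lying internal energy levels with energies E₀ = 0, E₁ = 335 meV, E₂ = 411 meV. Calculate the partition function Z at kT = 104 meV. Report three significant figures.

Z = 1.06

Eᵢ/kT = 0, 3.2212, 3.9519.
Z = Σ e^(−Eᵢ/kT) = e^(−0) + e^(−3.2212) + e^(−3.9519) = 1.0000 + 0.039907 + 0.019218 = 1.0591.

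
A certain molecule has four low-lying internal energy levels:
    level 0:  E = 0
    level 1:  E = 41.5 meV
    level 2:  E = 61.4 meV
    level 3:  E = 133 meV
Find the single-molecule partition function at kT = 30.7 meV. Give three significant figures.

Eᵢ/kT = 0, 1.3518, 2.0000, 4.3322.
Z = Σ e^(−Eᵢ/kT) = e^(−0) + e^(−1.3518) + e^(−2.0000) + e^(−4.3322) = 1.0000 + 0.25877 + 0.13534 + 0.013139 = 1.4072.

Z = 1.41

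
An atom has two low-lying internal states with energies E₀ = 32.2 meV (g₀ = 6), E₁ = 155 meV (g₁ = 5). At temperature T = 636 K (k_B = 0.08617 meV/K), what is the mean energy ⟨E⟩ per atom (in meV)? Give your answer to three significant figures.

k_BT = 0.08617 × 636 K = 54.804 meV.
Eᵢ/kT = 0.58755, 2.8283.
Z = Σ gᵢe^(−Eᵢ/kT) = 6·e^(−0.58755) + 5·e^(−2.8283) = 3.3341 + 0.29557 = 3.6297.
⟨E⟩ = Σ Eᵢ gᵢe^(−Eᵢ/kT) / Z = (32.2·3.3341 + 155·0.29557) / 3.6297 = 42.2 meV.

42.2 meV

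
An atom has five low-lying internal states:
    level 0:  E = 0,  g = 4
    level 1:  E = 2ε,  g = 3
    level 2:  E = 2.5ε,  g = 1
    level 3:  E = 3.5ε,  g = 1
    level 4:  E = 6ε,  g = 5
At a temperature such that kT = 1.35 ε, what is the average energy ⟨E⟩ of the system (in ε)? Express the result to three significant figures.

0.477 ε

Eᵢ/kT = 0, 1.4815, 1.8519, 2.5926, 4.4444.
Z = Σ gᵢe^(−Eᵢ/kT) = 4·e^(−0) + 3·e^(−1.4815) + 1·e^(−1.8519) + 1·e^(−2.5926) + 5·e^(−4.4444) = 4.0000 + 0.68189 + 0.15694 + 0.074825 + 0.058721 = 4.9724.
⟨E⟩ = Σ Eᵢ gᵢe^(−Eᵢ/kT) / Z = (0·4.0000 + 2·0.68189 + 2.5·0.15694 + 3.5·0.074825 + 6·0.058721) / 4.9724 = 0.477 ε.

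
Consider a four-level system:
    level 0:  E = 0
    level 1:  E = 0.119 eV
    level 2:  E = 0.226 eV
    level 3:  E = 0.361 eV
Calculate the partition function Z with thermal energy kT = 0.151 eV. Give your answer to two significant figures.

Eᵢ/kT = 0, 0.7881, 1.497, 2.391.
Z = Σ e^(−Eᵢ/kT) = e^(−0) + e^(−0.7881) + e^(−1.497) + e^(−2.391) = 1.000 + 0.4547 + 0.2238 + 0.09154 = 1.770.

Z = 1.8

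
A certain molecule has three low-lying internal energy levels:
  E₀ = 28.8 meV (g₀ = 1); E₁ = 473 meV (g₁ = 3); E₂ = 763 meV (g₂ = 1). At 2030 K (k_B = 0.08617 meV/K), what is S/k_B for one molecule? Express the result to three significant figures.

0.755

k_BT = 0.08617 × 2030 K = 174.93 meV.
Eᵢ/kT = 0.16464, 2.7039, 4.3617.
Z = Σ gᵢe^(−Eᵢ/kT) = 1·e^(−0.16464) + 3·e^(−2.7039) + 1·e^(−4.3617) = 0.84820 + 0.20083 + 0.012757 = 1.0618.
⟨E⟩ = Σ EᵢPᵢ = 121.64 meV.
S/k_B = ln Z + ⟨E⟩/kT = ln(1.0618) + 121.64/174.93 = 0.059966 + 0.69536 = 0.755.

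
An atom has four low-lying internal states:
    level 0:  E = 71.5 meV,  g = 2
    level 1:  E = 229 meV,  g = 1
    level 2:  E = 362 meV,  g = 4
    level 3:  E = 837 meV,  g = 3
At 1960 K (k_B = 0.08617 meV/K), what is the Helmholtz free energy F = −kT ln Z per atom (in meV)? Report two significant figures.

-120 meV

k_BT = 0.08617 × 1960 K = 168.9 meV.
Eᵢ/kT = 0.4233, 1.356, 2.143, 4.956.
Z = Σ gᵢe^(−Eᵢ/kT) = 2·e^(−0.4233) + 1·e^(−1.356) + 4·e^(−2.143) + 3·e^(−4.956) = 1.310 + 0.2577 + 0.4692 + 0.02112 = 2.058.
F = −kT ln Z = −168.9 × ln(2.058) = −168.9 × 0.7217 = -120 meV.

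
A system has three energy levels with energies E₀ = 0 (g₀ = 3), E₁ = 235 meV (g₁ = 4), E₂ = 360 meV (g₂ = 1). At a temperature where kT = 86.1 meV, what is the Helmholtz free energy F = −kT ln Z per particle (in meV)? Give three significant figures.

-102 meV

Eᵢ/kT = 0, 2.7294, 4.1812.
Z = Σ gᵢe^(−Eᵢ/kT) = 3·e^(−0) + 4·e^(−2.7294) + 1·e^(−4.1812) = 3.0000 + 0.26103 + 0.015280 = 3.2763.
F = −kT ln Z = −86.1 × ln(3.2763) = −86.1 × 1.1867 = -102 meV.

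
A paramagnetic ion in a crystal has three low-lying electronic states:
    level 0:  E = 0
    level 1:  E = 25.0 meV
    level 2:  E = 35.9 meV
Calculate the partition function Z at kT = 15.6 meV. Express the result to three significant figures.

Z = 1.30

Eᵢ/kT = 0, 1.6026, 2.3013.
Z = Σ e^(−Eᵢ/kT) = e^(−0) + e^(−1.6026) + e^(−2.3013) = 1.0000 + 0.20137 + 0.10013 = 1.3015.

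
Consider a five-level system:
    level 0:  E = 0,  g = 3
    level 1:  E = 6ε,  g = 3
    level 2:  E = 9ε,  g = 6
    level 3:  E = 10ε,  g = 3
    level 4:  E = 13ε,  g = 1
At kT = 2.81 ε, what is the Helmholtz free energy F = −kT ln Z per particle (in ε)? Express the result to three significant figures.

Eᵢ/kT = 0, 2.1352, 3.2028, 3.5587, 4.6263.
Z = Σ gᵢe^(−Eᵢ/kT) = 3·e^(−0) + 3·e^(−2.1352) + 6·e^(−3.2028) + 3·e^(−3.5587) + 1·e^(−4.6263) = 3.0000 + 0.35466 + 0.24389 + 0.085427 + 0.0097909 = 3.6938.
F = −kT ln Z = −2.81 × ln(3.6938) = −2.81 × 1.3067 = -3.67 ε.

-3.67 ε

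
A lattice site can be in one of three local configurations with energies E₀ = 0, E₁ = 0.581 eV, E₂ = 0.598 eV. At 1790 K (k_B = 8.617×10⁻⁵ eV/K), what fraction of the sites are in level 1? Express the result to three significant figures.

k_BT = 8.617×10⁻⁵ × 1790 K = 0.15424 eV.
Eᵢ/kT = 0, 3.7669, 3.8771.
Z = Σ e^(−Eᵢ/kT) = e^(−0) + e^(−3.7669) + e^(−3.8771) = 1.0000 + 0.023124 + 0.020711 = 1.0438.
P₁ = e^(−E₁/kT) / Z = 0.023124/1.0438 = 0.0222.

0.0222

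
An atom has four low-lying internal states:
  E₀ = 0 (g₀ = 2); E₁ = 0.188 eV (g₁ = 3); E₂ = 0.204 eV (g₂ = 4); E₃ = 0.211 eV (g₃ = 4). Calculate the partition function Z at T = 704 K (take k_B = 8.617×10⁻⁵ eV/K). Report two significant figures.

k_BT = 8.617×10⁻⁵ × 704 K = 0.06066 eV.
Eᵢ/kT = 0, 3.099, 3.363, 3.478.
Z = Σ gᵢe^(−Eᵢ/kT) = 2·e^(−0) + 3·e^(−3.099) + 4·e^(−3.363) + 4·e^(−3.478) = 2.000 + 0.1353 + 0.1385 + 0.1235 = 2.397.

Z = 2.4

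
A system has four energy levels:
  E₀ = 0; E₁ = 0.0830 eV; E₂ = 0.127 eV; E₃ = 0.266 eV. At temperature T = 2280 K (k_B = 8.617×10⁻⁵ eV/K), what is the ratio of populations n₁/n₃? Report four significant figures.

k_BT = 8.617×10⁻⁵ × 2280 K = 0.196468 eV.
n₁/n₃ = exp[−(E₁−E₃)/kT] = exp(−(-0.1830 eV)/(0.196468 eV)) = exp(0.931449) = 2.538.

2.538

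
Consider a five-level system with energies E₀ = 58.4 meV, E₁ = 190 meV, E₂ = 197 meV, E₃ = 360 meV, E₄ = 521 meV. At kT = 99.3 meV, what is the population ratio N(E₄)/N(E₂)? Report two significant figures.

0.038

n₄/n₂ = exp[−(E₄−E₂)/kT] = exp(−(324 meV)/(99.3 meV)) = exp(-3.263) = 0.038.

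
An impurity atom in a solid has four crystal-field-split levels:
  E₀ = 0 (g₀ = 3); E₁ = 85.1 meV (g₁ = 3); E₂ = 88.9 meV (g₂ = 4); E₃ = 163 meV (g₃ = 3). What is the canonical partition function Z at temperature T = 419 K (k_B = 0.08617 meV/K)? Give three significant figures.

Z = 3.66

k_BT = 0.08617 × 419 K = 36.105 meV.
Eᵢ/kT = 0, 2.3570, 2.4623, 4.5146.
Z = Σ gᵢe^(−Eᵢ/kT) = 3·e^(−0) + 3·e^(−2.3570) + 4·e^(−2.4623) + 3·e^(−4.5146) = 3.0000 + 0.28411 + 0.34095 + 0.032844 = 3.6579.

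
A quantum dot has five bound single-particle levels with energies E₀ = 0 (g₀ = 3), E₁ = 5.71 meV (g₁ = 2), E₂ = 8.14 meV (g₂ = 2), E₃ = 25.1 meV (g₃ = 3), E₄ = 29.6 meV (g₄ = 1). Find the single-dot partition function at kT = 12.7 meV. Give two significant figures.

Z = 5.8

Eᵢ/kT = 0, 0.4496, 0.6409, 1.976, 2.331.
Z = Σ gᵢe^(−Eᵢ/kT) = 3·e^(−0) + 2·e^(−0.4496) + 2·e^(−0.6409) + 3·e^(−1.976) + 1·e^(−2.331) = 3.000 + 1.276 + 1.054 + 0.4159 + 0.09720 = 5.843.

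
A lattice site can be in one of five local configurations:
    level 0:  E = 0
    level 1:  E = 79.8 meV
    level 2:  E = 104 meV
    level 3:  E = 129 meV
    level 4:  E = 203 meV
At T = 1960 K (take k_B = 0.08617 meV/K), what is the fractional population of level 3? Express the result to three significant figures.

k_BT = 0.08617 × 1960 K = 168.89 meV.
Eᵢ/kT = 0, 0.47250, 0.61579, 0.76381, 1.2020.
Z = Σ e^(−Eᵢ/kT) = e^(−0) + e^(−0.47250) + e^(−0.61579) + e^(−0.76381) + e^(−1.2020) = 1.0000 + 0.62344 + 0.54021 + 0.46589 + 0.30059 = 2.9301.
P₃ = e^(−E₃/kT) / Z = 0.46589/2.9301 = 0.159.

0.159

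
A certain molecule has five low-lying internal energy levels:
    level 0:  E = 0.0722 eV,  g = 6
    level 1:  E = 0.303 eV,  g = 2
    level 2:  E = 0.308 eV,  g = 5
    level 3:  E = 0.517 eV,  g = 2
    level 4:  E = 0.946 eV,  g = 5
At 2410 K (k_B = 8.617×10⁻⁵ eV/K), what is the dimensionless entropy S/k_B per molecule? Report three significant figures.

k_BT = 8.617×10⁻⁵ × 2410 K = 0.20767 eV.
Eᵢ/kT = 0.34767, 1.4590, 1.4831, 2.4895, 4.5553.
Z = Σ gᵢe^(−Eᵢ/kT) = 6·e^(−0.34767) + 2·e^(−1.4590) + 5·e^(−1.4831) + 2·e^(−2.4895) + 5·e^(−4.5553) = 4.2380 + 0.46494 + 1.1347 + 0.16590 + 0.052557 = 6.0561.
⟨E⟩ = Σ EᵢPᵢ = 0.15387 eV.
S/k_B = ln Z + ⟨E⟩/kT = ln(6.0561) + 0.15387/0.20767 = 1.8011 + 0.74094 = 2.54.

2.54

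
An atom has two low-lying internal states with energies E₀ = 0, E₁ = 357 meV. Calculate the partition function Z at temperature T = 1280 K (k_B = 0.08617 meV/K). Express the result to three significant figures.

Z = 1.04

k_BT = 0.08617 × 1280 K = 110.30 meV.
Eᵢ/kT = 0, 3.2366.
Z = Σ e^(−Eᵢ/kT) = e^(−0) + e^(−3.2366) = 1.0000 + 0.039297 = 1.0393.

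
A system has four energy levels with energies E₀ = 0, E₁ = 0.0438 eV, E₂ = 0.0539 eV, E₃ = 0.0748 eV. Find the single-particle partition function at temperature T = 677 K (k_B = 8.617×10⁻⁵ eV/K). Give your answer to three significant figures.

k_BT = 8.617×10⁻⁵ × 677 K = 0.058337 eV.
Eᵢ/kT = 0, 0.75081, 0.92394, 1.2822.
Z = Σ e^(−Eᵢ/kT) = e^(−0) + e^(−0.75081) + e^(−0.92394) + e^(−1.2822) = 1.0000 + 0.47198 + 0.39695 + 0.27743 = 2.1464.

Z = 2.15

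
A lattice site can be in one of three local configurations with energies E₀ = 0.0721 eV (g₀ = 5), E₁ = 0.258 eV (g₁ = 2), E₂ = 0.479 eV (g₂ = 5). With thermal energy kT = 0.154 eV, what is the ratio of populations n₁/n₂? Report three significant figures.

1.68

n₁/n₂ = (g₁/g₂) exp[−(E₁−E₂)/kT] = (2/5) × exp(−(-0.221 eV)/(0.154 eV)) = (2/5) × exp(1.4351) = 1.68.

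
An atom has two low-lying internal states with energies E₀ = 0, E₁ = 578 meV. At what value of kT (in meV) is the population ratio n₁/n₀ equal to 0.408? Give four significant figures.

n₁/n₀ = exp[−(E₁−E₀)/kT] = 0.408.
⇒ (E₁−E₀)/kT = ln(1/0.408) = ln(2.45098) = 0.896488.
kT = 578 meV / 0.896488 = 644.7 meV.

644.7 meV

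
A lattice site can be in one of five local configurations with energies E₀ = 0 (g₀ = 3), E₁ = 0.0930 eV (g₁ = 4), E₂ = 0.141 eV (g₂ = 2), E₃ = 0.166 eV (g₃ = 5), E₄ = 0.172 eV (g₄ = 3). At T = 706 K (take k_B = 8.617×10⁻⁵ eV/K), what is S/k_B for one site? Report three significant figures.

2.21

k_BT = 8.617×10⁻⁵ × 706 K = 0.060836 eV.
Eᵢ/kT = 0, 1.5287, 2.3177, 2.7286, 2.8273.
Z = Σ gᵢe^(−Eᵢ/kT) = 3·e^(−0) + 4·e^(−1.5287) + 2·e^(−2.3177) + 5·e^(−2.7286) + 3·e^(−2.8273) = 3.0000 + 0.86727 + 0.19700 + 0.32655 + 0.17752 = 4.5683.
⟨E⟩ = Σ EᵢPᵢ = 0.042286 eV.
S/k_B = ln Z + ⟨E⟩/kT = ln(4.5683) + 0.042286/0.060836 = 1.5191 + 0.69508 = 2.21.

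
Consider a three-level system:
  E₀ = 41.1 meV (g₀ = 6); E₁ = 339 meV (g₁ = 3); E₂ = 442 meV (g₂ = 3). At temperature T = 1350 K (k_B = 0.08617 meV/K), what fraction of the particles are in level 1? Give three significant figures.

k_BT = 0.08617 × 1350 K = 116.33 meV.
Eᵢ/kT = 0.35331, 2.9141, 3.7995.
Z = Σ gᵢe^(−Eᵢ/kT) = 6·e^(−0.35331) + 3·e^(−2.9141) + 3·e^(−3.7995) = 4.2142 + 0.16276 + 0.067146 = 4.4441.
P₁ = g₁ e^(−E₁/kT) / Z = 0.16276/4.4441 = 0.0366.

0.0366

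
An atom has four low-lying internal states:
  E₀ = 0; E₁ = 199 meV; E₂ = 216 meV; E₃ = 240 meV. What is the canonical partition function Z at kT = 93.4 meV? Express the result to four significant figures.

Eᵢ/kT = 0, 2.13062, 2.31263, 2.56959.
Z = Σ e^(−Eᵢ/kT) = e^(−0) + e^(−2.13062) + e^(−2.31263) + e^(−2.56959) = 1.00000 + 0.118764 + 0.0990005 + 0.0765669 = 1.29433.

Z = 1.294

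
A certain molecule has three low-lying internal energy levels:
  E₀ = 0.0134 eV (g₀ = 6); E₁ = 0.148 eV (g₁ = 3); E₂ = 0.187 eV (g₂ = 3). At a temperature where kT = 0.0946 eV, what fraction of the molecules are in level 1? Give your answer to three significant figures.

Eᵢ/kT = 0.14165, 1.5645, 1.9767.
Z = Σ gᵢe^(−Eᵢ/kT) = 6·e^(−0.14165) + 3·e^(−1.5645) + 3·e^(−1.9767) = 5.2075 + 0.62758 + 0.41558 = 6.2507.
P₁ = g₁ e^(−E₁/kT) / Z = 0.62758/6.2507 = 0.100.

0.100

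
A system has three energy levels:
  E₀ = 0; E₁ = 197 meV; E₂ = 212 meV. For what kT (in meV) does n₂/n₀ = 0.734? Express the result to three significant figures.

n₂/n₀ = exp[−(E₂−E₀)/kT] = 0.734.
⇒ (E₂−E₀)/kT = ln(1/0.734) = ln(1.3624) = 0.30925.
kT = 212 meV / 0.30925 = 686 meV.

686 meV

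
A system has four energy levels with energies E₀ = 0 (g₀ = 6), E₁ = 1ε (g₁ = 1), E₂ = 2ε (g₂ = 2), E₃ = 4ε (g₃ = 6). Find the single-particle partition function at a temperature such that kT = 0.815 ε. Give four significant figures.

Eᵢ/kT = 0, 1.22699, 2.45399, 4.90798.
Z = Σ gᵢe^(−Eᵢ/kT) = 6·e^(−0) + 1·e^(−1.22699) + 2·e^(−2.45399) + 6·e^(−4.90798) = 6.00000 + 0.293174 + 0.171900 + 0.0443244 = 6.50940.

Z = 6.509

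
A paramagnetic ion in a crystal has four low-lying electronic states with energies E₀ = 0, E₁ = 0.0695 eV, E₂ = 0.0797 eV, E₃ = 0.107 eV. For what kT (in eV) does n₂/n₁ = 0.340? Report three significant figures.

n₂/n₁ = exp[−(E₂−E₁)/kT] = 0.340.
⇒ (E₂−E₁)/kT = ln(1/0.340) = ln(2.9412) = 1.0788.
kT = 0.0102 eV / 1.0788 = 0.00945 eV.

0.00945 eV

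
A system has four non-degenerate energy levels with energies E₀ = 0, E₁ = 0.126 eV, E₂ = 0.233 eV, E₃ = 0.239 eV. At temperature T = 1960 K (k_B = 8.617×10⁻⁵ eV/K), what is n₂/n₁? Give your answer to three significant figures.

0.531

k_BT = 8.617×10⁻⁵ × 1960 K = 0.16889 eV.
n₂/n₁ = exp[−(E₂−E₁)/kT] = exp(−(0.107 eV)/(0.16889 eV)) = exp(-0.63355) = 0.531.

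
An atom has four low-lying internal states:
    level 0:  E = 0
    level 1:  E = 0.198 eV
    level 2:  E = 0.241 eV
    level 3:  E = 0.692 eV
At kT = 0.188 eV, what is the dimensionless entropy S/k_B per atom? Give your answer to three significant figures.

Eᵢ/kT = 0, 1.0532, 1.2819, 3.6809.
Z = Σ e^(−Eᵢ/kT) = e^(−0) + e^(−1.0532) + e^(−1.2819) + e^(−3.6809) = 1.0000 + 0.34882 + 0.27751 + 0.025200 = 1.6515.
⟨E⟩ = Σ EᵢPᵢ = 0.092876 eV.
S/k_B = ln Z + ⟨E⟩/kT = ln(1.6515) + 0.092876/0.188 = 0.50168 + 0.49402 = 0.996.

0.996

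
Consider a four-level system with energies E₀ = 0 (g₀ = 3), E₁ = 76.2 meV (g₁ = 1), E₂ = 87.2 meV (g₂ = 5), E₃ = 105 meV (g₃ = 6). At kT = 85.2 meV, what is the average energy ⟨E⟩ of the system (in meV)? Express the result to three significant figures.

53.4 meV

Eᵢ/kT = 0, 0.89437, 1.0235, 1.2324.
Z = Σ gᵢe^(−Eᵢ/kT) = 3·e^(−0) + 1·e^(−0.89437) + 5·e^(−1.0235) + 6·e^(−1.2324) = 3.0000 + 0.40887 + 1.7967 + 1.7496 = 6.9552.
⟨E⟩ = Σ Eᵢ gᵢe^(−Eᵢ/kT) / Z = (0·3.0000 + 76.2·0.40887 + 87.2·1.7967 + 105·1.7496) / 6.9552 = 53.4 meV.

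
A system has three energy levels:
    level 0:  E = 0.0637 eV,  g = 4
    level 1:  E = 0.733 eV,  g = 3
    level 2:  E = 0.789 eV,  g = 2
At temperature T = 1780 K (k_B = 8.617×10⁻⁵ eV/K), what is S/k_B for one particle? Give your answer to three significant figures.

k_BT = 8.617×10⁻⁵ × 1780 K = 0.15338 eV.
Eᵢ/kT = 0.41531, 4.7790, 5.1441.
Z = Σ gᵢe^(−Eᵢ/kT) = 4·e^(−0.41531) + 3·e^(−4.7790) + 2·e^(−5.1441) = 2.6405 + 0.025213 + 0.011667 = 2.6774.
⟨E⟩ = Σ EᵢPᵢ = 0.073163 eV.
S/k_B = ln Z + ⟨E⟩/kT = ln(2.6774) + 0.073163/0.15338 = 0.98485 + 0.47700 = 1.46.

1.46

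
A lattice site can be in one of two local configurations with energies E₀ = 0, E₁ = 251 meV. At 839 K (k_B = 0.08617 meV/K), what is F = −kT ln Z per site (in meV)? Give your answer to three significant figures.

k_BT = 0.08617 × 839 K = 72.297 meV.
Eᵢ/kT = 0, 3.4718.
Z = Σ e^(−Eᵢ/kT) = e^(−0) + e^(−3.4718) = 1.0000 + 0.031061 = 1.0311.
F = −kT ln Z = −72.297 × ln(1.0311) = −72.297 × 0.030626 = -2.21 meV.

-2.21 meV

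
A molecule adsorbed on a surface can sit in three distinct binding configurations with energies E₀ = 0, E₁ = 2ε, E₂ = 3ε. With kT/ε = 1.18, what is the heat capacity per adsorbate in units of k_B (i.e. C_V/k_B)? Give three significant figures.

Eᵢ/kT = 0, 1.6949, 2.5424.
Z = Σ e^(−Eᵢ/kT) = e^(−0) + e^(−1.6949) + e^(−2.5424) = 1.0000 + 0.18362 + 0.078677 = 1.2623.
⟨E⟩ = 0.47791 ε, ⟨E²⟩ = 1.1428 ε².
C_V/k_B = (⟨E²⟩ − ⟨E⟩²)/(kT)² = (1.1428 − 0.22840)/1.3924 = 0.657.

0.657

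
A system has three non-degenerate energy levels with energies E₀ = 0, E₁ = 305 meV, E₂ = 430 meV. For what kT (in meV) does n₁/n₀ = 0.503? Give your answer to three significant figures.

n₁/n₀ = exp[−(E₁−E₀)/kT] = 0.503.
⇒ (E₁−E₀)/kT = ln(1/0.503) = ln(1.9881) = 0.68718.
kT = 305 meV / 0.68718 = 444 meV.

444 meV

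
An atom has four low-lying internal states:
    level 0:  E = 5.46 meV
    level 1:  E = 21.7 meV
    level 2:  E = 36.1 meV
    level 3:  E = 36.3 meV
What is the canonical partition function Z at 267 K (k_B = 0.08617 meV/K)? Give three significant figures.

k_BT = 0.08617 × 267 K = 23.007 meV.
Eᵢ/kT = 0.23732, 0.94319, 1.5691, 1.5778.
Z = Σ e^(−Eᵢ/kT) = e^(−0.23732) + e^(−0.94319) + e^(−1.5691) + e^(−1.5778) = 0.78874 + 0.38938 + 0.20823 + 0.20643 = 1.5928.

Z = 1.59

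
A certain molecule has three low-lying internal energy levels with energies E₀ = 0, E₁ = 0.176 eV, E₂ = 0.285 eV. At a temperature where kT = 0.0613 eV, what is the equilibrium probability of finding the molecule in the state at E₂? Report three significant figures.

0.00897

Eᵢ/kT = 0, 2.8711, 4.6493.
Z = Σ e^(−Eᵢ/kT) = e^(−0) + e^(−2.8711) + e^(−4.6493) = 1.0000 + 0.056637 + 0.0095683 = 1.0662.
P₂ = e^(−E₂/kT) / Z = 0.0095683/1.0662 = 0.00897.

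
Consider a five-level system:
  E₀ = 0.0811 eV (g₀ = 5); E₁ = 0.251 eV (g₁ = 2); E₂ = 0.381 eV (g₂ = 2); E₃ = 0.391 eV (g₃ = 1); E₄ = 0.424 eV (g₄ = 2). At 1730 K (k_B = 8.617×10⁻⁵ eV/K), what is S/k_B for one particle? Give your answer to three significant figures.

2.15

k_BT = 8.617×10⁻⁵ × 1730 K = 0.14907 eV.
Eᵢ/kT = 0.54404, 1.6838, 2.5558, 2.6229, 2.8443.
Z = Σ gᵢe^(−Eᵢ/kT) = 5·e^(−0.54404) + 2·e^(−1.6838) + 2·e^(−2.5558) + 1·e^(−2.6229) + 2·e^(−2.8443) = 2.9020 + 0.37133 + 0.15526 + 0.072592 + 0.11635 = 3.6175.
⟨E⟩ = Σ EᵢPᵢ = 0.12866 eV.
S/k_B = ln Z + ⟨E⟩/kT = ln(3.6175) + 0.12866/0.14907 = 1.2858 + 0.86308 = 2.15.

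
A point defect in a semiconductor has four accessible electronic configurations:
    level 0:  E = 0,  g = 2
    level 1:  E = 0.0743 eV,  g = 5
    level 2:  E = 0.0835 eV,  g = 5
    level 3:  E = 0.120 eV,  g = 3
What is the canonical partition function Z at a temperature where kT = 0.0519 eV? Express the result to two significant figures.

Z = 4.5

Eᵢ/kT = 0, 1.432, 1.609, 2.312.
Z = Σ gᵢe^(−Eᵢ/kT) = 2·e^(−0) + 5·e^(−1.432) + 5·e^(−1.609) + 3·e^(−2.312) = 2.000 + 1.194 + 1.000 + 0.2972 = 4.491.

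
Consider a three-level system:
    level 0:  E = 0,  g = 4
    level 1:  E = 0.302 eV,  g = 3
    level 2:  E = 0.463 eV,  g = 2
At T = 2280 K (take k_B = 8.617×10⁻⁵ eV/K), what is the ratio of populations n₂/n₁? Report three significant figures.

0.294

k_BT = 8.617×10⁻⁵ × 2280 K = 0.19647 eV.
n₂/n₁ = (g₂/g₁) exp[−(E₂−E₁)/kT] = (2/3) × exp(−(0.161 eV)/(0.19647 eV)) = (2/3) × exp(-0.81946) = 0.294.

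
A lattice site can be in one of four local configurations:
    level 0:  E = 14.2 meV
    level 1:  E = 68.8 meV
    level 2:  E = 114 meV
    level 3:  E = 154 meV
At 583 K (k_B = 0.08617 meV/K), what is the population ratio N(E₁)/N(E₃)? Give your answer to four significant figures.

5.452

k_BT = 0.08617 × 583 K = 50.2371 meV.
n₁/n₃ = exp[−(E₁−E₃)/kT] = exp(−(-85.2 meV)/(50.2371 meV)) = exp(1.69596) = 5.452.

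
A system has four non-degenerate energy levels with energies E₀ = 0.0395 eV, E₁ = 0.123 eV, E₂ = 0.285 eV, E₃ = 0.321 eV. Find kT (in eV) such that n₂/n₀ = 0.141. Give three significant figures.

n₂/n₀ = exp[−(E₂−E₀)/kT] = 0.141.
⇒ (E₂−E₀)/kT = ln(1/0.141) = ln(7.0922) = 1.9590.
kT = 0.2455 eV / 1.9590 = 0.125 eV.

0.125 eV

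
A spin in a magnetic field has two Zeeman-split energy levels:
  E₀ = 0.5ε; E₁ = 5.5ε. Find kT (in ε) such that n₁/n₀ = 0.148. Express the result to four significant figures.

n₁/n₀ = exp[−(E₁−E₀)/kT] = 0.148.
⇒ (E₁−E₀)/kT = ln(1/0.148) = ln(6.75676) = 1.91054.
kT = 5.0ε / 1.91054 = 2.617 ε.

2.617 ε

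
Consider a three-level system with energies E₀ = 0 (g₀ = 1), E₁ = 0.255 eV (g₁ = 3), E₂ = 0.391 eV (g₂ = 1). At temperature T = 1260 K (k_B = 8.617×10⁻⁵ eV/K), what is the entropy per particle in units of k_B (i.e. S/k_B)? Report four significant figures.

0.8599

k_BT = 8.617×10⁻⁵ × 1260 K = 0.108574 eV.
Eᵢ/kT = 0, 2.34863, 3.60123.
Z = Σ gᵢe^(−Eᵢ/kT) = 1·e^(−0) + 3·e^(−2.34863) + 1·e^(−3.60123) = 1.00000 + 0.286500 + 0.0272901 = 1.31379.
⟨E⟩ = Σ EᵢPᵢ = 0.0637301 eV.
S/k_B = ln Z + ⟨E⟩/kT = ln(1.31379) + 0.0637301/0.108574 = 0.272916 + 0.586974 = 0.8599.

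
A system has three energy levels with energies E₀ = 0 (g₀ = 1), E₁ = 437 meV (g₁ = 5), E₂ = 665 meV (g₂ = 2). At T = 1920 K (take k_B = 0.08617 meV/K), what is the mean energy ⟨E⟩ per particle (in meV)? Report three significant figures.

k_BT = 0.08617 × 1920 K = 165.45 meV.
Eᵢ/kT = 0, 2.6413, 4.0193.
Z = Σ gᵢe^(−Eᵢ/kT) = 1·e^(−0) + 5·e^(−2.6413) + 2·e^(−4.0193) = 1.0000 + 0.35634 + 0.035931 = 1.3923.
⟨E⟩ = Σ Eᵢ gᵢe^(−Eᵢ/kT) / Z = (0·1.0000 + 437·0.35634 + 665·0.035931) / 1.3923 = 129 meV.

129 meV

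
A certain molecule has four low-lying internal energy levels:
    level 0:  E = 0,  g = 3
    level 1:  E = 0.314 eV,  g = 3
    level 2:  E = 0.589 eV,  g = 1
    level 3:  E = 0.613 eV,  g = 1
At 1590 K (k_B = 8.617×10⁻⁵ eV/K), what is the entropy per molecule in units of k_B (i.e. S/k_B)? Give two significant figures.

1.4

k_BT = 8.617×10⁻⁵ × 1590 K = 0.1370 eV.
Eᵢ/kT = 0, 2.292, 4.299, 4.474.
Z = Σ gᵢe^(−Eᵢ/kT) = 3·e^(−0) + 3·e^(−2.292) + 1·e^(−4.299) + 1·e^(−4.474) = 3.000 + 0.3032 + 0.01358 + 0.01140 = 3.328.
⟨E⟩ = Σ EᵢPᵢ = 0.03311 eV.
S/k_B = ln Z + ⟨E⟩/kT = ln(3.328) + 0.03311/0.1370 = 1.202 + 0.2417 = 1.4.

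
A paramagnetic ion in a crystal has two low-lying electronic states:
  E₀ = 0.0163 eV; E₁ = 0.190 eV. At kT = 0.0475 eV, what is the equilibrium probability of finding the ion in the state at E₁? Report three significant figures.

Eᵢ/kT = 0.34316, 4.0000.
Z = Σ e^(−Eᵢ/kT) = e^(−0.34316) + e^(−4.0000) = 0.70952 + 0.018316 = 0.72784.
P₁ = e^(−E₁/kT) / Z = 0.018316/0.72784 = 0.0252.

0.0252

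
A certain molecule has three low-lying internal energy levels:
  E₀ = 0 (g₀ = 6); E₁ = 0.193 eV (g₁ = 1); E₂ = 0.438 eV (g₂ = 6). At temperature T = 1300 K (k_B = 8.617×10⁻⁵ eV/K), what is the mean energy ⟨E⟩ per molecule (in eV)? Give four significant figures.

0.01383 eV

k_BT = 8.617×10⁻⁵ × 1300 K = 0.112021 eV.
Eᵢ/kT = 0, 1.72289, 3.90998.
Z = Σ gᵢe^(−Eᵢ/kT) = 6·e^(−0) + 1·e^(−1.72289) + 6·e^(−3.90998) = 6.00000 + 0.178549 + 0.120245 = 6.29879.
⟨E⟩ = Σ Eᵢ gᵢe^(−Eᵢ/kT) / Z = (0·6.00000 + 0.193·0.178549 + 0.438·0.120245) / 6.29879 = 0.01383 eV.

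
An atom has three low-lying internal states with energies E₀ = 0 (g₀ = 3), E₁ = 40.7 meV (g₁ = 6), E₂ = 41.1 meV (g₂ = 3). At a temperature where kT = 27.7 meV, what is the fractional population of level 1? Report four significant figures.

Eᵢ/kT = 0, 1.46931, 1.48375.
Z = Σ gᵢe^(−Eᵢ/kT) = 3·e^(−0) + 6·e^(−1.46931) + 3·e^(−1.48375) = 3.00000 + 1.38051 + 0.680357 = 5.06087.
P₁ = g₁ e^(−E₁/kT) / Z = 1.38051/5.06087 = 0.2728.

0.2728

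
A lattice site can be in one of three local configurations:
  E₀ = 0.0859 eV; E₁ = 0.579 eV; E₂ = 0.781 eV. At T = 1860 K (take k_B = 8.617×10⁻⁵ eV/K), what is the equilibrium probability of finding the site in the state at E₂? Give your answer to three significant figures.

0.0123

k_BT = 8.617×10⁻⁵ × 1860 K = 0.16028 eV.
Eᵢ/kT = 0.53594, 3.6124, 4.8727.
Z = Σ e^(−Eᵢ/kT) = e^(−0.53594) + e^(−3.6124) + e^(−4.8727) = 0.58512 + 0.026987 + 0.0076527 = 0.61976.
P₂ = e^(−E₂/kT) / Z = 0.0076527/0.61976 = 0.0123.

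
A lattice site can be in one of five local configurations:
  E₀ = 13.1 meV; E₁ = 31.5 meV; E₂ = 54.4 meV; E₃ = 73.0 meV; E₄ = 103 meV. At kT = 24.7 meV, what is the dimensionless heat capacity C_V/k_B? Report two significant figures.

Eᵢ/kT = 0.5304, 1.275, 2.202, 2.955, 4.170.
Z = Σ e^(−Eᵢ/kT) = e^(−0.5304) + e^(−1.275) + e^(−2.202) + e^(−2.955) + e^(−4.170) = 0.5884 + 0.2794 + 0.1106 + 0.05208 + 0.01545 = 1.046.
⟨E⟩ = 26.69 meV, ⟨E²⟩ = 1097 meV².
C_V/k_B = (⟨E²⟩ − ⟨E⟩²)/(kT)² = (1097 − 712.4)/610.1 = 0.63.

0.63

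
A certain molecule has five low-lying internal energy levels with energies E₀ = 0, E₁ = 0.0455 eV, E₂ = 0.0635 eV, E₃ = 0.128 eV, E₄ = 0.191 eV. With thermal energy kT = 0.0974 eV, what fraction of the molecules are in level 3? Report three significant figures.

Eᵢ/kT = 0, 0.46715, 0.65195, 1.3142, 1.9610.
Z = Σ e^(−Eᵢ/kT) = e^(−0) + e^(−0.46715) + e^(−0.65195) + e^(−1.3142) + e^(−1.9610) = 1.0000 + 0.62679 + 0.52103 + 0.26869 + 0.14072 = 2.5572.
P₃ = e^(−E₃/kT) / Z = 0.26869/2.5572 = 0.105.

0.105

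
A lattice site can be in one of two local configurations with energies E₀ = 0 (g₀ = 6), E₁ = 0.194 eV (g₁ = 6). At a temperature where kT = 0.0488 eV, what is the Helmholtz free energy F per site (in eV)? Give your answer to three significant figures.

-0.0883 eV

Eᵢ/kT = 0, 3.9754.
Z = Σ gᵢe^(−Eᵢ/kT) = 6·e^(−0) + 6·e^(−3.9754) = 6.0000 + 0.11263 = 6.1126.
F = −kT ln Z = −0.0488 × ln(6.1126) = −0.0488 × 1.8104 = -0.0883 eV.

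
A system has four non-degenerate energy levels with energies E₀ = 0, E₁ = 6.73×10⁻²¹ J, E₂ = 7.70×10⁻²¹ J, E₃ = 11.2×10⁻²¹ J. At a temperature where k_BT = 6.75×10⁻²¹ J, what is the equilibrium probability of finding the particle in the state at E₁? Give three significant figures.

Eᵢ/kT = 0, 0.99704, 1.1407, 1.6593.
Z = Σ e^(−Eᵢ/kT) = e^(−0) + e^(−0.99704) + e^(−1.1407) + e^(−1.6593) = 1.0000 + 0.36897 + 0.31960 + 0.19027 = 1.8788.
P₁ = e^(−E₁/kT) / Z = 0.36897/1.8788 = 0.196.

0.196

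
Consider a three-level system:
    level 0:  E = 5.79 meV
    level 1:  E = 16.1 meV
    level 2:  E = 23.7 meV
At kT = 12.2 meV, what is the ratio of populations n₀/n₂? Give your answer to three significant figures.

n₀/n₂ = exp[−(E₀−E₂)/kT] = exp(−(-17.91 meV)/(12.2 meV)) = exp(1.4680) = 4.34.

4.34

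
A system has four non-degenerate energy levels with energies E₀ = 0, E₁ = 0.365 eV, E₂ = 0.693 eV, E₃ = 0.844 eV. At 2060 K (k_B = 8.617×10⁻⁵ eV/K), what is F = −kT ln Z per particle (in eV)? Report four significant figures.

-0.02584 eV

k_BT = 8.617×10⁻⁵ × 2060 K = 0.177510 eV.
Eᵢ/kT = 0, 2.05622, 3.90401, 4.75466.
Z = Σ e^(−Eᵢ/kT) = e^(−0) + e^(−2.05622) + e^(−3.90401) + e^(−4.75466) = 1.00000 + 0.127937 + 0.0201609 + 0.00861147 = 1.15671.
F = −kT ln Z = −0.177510 × ln(1.15671) = −0.177510 × 0.145580 = -0.02584 eV.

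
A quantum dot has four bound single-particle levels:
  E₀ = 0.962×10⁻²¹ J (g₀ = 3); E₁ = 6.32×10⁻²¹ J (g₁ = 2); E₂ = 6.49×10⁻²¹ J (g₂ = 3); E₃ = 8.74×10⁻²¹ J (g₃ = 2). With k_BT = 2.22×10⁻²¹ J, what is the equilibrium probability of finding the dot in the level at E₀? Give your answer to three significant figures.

0.860

Eᵢ/kT = 0.43333, 2.8468, 2.9234, 3.9369.
Z = Σ gᵢe^(−Eᵢ/kT) = 3·e^(−0.43333) + 2·e^(−2.8468) + 3·e^(−2.9234) + 2·e^(−3.9369) = 1.9450 + 0.11606 + 0.16125 + 0.039017 = 2.2613.
P₀ = g₀ e^(−E₀/kT) / Z = 1.9450/2.2613 = 0.860.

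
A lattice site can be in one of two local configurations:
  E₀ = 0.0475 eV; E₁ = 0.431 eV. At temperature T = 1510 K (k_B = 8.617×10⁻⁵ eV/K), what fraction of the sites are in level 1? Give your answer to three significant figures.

0.0499

k_BT = 8.617×10⁻⁵ × 1510 K = 0.13012 eV.
Eᵢ/kT = 0.36505, 3.3123.
Z = Σ e^(−Eᵢ/kT) = e^(−0.36505) + e^(−3.3123) = 0.69416 + 0.036432 = 0.73059.
P₁ = e^(−E₁/kT) / Z = 0.036432/0.73059 = 0.0499.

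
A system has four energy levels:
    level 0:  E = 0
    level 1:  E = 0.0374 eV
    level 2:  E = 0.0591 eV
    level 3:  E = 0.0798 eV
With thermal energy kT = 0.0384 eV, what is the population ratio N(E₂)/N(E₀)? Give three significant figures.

0.215

n₂/n₀ = exp[−(E₂−E₀)/kT] = exp(−(0.0591 eV)/(0.0384 eV)) = exp(-1.5391) = 0.215.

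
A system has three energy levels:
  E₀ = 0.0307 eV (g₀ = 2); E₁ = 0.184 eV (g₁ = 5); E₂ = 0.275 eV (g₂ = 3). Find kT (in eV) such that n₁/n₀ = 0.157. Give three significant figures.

0.0554 eV

n₁/n₀ = (g₁/g₀) exp[−(E₁−E₀)/kT] = 0.157.
⇒ (E₁−E₀)/kT = ln((5/2)/0.157) = ln(15.924) = 2.7678.
kT = 0.1533 eV / 2.7678 = 0.0554 eV.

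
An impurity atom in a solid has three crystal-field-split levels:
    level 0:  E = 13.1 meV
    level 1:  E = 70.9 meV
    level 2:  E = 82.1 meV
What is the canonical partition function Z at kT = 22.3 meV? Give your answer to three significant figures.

Eᵢ/kT = 0.58744, 3.1794, 3.6816.
Z = Σ e^(−Eᵢ/kT) = e^(−0.58744) + e^(−3.1794) + e^(−3.6816) = 0.55575 + 0.041611 + 0.025183 = 0.62254.

Z = 0.623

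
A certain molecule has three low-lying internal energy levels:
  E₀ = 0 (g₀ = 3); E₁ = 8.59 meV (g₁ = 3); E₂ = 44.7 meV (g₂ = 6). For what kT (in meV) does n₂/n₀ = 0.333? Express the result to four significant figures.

n₂/n₀ = (g₂/g₀) exp[−(E₂−E₀)/kT] = 0.333.
⇒ (E₂−E₀)/kT = ln((6/3)/0.333) = ln(6.00601) = 1.79276.
kT = 44.7 meV / 1.79276 = 24.93 meV.

24.93 meV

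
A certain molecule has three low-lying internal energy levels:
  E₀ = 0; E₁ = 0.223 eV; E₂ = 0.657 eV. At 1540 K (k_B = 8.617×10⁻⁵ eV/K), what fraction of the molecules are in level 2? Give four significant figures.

0.005930

k_BT = 8.617×10⁻⁵ × 1540 K = 0.132702 eV.
Eᵢ/kT = 0, 1.68046, 4.95094.
Z = Σ e^(−Eᵢ/kT) = e^(−0) + e^(−1.68046) + e^(−4.95094) = 1.00000 + 0.186288 + 0.00707675 = 1.19336.
P₂ = e^(−E₂/kT) / Z = 0.00707675/1.19336 = 0.005930.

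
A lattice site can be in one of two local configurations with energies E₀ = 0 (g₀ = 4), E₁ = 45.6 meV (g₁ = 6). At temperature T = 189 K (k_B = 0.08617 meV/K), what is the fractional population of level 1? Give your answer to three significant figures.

k_BT = 0.08617 × 189 K = 16.286 meV.
Eᵢ/kT = 0, 2.8000.
Z = Σ gᵢe^(−Eᵢ/kT) = 4·e^(−0) + 6·e^(−2.8000) = 4.0000 + 0.36486 = 4.3649.
P₁ = g₁ e^(−E₁/kT) / Z = 0.36486/4.3649 = 0.0836.

0.0836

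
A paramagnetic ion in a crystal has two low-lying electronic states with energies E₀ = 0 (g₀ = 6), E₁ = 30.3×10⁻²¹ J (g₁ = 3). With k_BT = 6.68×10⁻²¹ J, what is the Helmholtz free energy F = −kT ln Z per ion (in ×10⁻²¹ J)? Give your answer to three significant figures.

Eᵢ/kT = 0, 4.5359.
Z = Σ gᵢe^(−Eᵢ/kT) = 6·e^(−0) + 3·e^(−4.5359) = 6.0000 + 0.032152 = 6.0322.
F = −kT ln Z = −6.68 × ln(6.0322) = −6.68 × 1.7971 = -12.0 ×10⁻²¹ J.

-12.0 ×10⁻²¹ J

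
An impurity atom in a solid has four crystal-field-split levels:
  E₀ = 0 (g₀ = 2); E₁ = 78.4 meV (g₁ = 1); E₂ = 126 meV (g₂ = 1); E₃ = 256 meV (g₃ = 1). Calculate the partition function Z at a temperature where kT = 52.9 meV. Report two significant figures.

Eᵢ/kT = 0, 1.482, 2.382, 4.839.
Z = Σ gᵢe^(−Eᵢ/kT) = 2·e^(−0) + 1·e^(−1.482) + 1·e^(−2.382) + 1·e^(−4.839) = 2.000 + 0.2272 + 0.09237 + 0.007915 = 2.327.

Z = 2.3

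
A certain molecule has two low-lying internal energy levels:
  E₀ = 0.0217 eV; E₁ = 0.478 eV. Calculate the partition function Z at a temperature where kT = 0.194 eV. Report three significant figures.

Eᵢ/kT = 0.11186, 2.4639.
Z = Σ e^(−Eᵢ/kT) = e^(−0.11186) + e^(−2.4639) = 0.89417 + 0.085102 = 0.97927.

Z = 0.979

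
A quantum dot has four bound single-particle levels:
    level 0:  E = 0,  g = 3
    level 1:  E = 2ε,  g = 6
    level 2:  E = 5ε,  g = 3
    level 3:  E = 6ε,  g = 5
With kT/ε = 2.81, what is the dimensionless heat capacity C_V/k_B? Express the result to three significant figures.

0.456

Eᵢ/kT = 0, 0.71174, 1.7794, 2.1352.
Z = Σ gᵢe^(−Eᵢ/kT) = 3·e^(−0) + 6·e^(−0.71174) + 3·e^(−1.7794) + 5·e^(−2.1352) = 3.0000 + 2.9447 + 0.50622 + 0.59110 = 7.0420.
⟨E⟩ = 1.6994 ε, ⟨E²⟩ = 6.4916 ε².
C_V/k_B = (⟨E²⟩ − ⟨E⟩²)/(kT)² = (6.4916 − 2.8880)/7.8961 = 0.456.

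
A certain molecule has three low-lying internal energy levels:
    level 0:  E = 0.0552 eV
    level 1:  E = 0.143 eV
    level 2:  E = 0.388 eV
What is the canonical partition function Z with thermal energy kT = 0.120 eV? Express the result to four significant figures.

Eᵢ/kT = 0.460000, 1.19167, 3.23333.
Z = Σ e^(−Eᵢ/kT) = e^(−0.460000) + e^(−1.19167) + e^(−3.23333) = 0.631284 + 0.303714 + 0.0394260 = 0.974424.

Z = 0.9744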